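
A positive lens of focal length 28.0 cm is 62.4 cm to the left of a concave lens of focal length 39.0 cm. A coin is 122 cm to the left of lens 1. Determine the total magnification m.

m = -0.179

Lens 1: 1/d_i1 = 1/(28.0) − 1/(122) = 0.02752, so d_i1 = 36.34 cm; m₁ = −d_i1/d_o1 = -0.2979.
d_o2 = 62.4 − (36.34) = 26.06 cm.
f₂ = −39.0 cm (diverging).
Lens 2: 1/d_i2 = 1/(-39.0) − 1/(26.06) = -0.06401, so d_i2 = -15.62 cm; m₂ = −d_i2/d_o2 = +0.5994.
m = m₁·m₂ = (-0.2979)(+0.5994) = -0.179.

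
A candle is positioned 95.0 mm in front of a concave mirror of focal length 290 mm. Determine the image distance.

141 mm

Mirror equation: 1/d_i = 1/f − 1/d_o = 1/(290.0) − 1/(95.0) = 0.003448 − 0.01053 = -0.007078, so d_i = -141 mm.
The image is virtual, upright and enlarged, behind the mirror.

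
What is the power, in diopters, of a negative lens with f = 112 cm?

For a negative lens, f = −112 cm.
f = -112 cm = -1.12 m.
P = 1/f = 1/(-1.12 m) = -0.893 D.

P = -0.893 D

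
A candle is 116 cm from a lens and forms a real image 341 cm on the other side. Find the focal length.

Real image ⇒ d_i = +341 cm.
1/f = 1/d_o + 1/d_i = 1/(116) + 1/(341) = 0.01155, so f = 86.6 cm.
Since f is positive, the lens is converging.

f = 86.6 cm (converging)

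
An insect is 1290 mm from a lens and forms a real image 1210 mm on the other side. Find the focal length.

f = 624 mm (converging)

Real image ⇒ d_i = +1210 mm.
1/f = 1/d_o + 1/d_i = 1/(1290) + 1/(1210) = 0.001602, so f = 624 mm.
Since f is positive, the lens is converging.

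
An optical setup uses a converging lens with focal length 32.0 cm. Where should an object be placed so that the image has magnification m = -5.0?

38.4 cm

m = −d_i/d_o ⇒ d_i = −m·d_o.
1/f = 1/d_o + 1/d_i = 1/d_o − 1/(m·d_o) = (1 − 1/m)/d_o, so d_o = f(1 − 1/m) = (32.00)(1 − 1/(-5.0)) = 38.4 cm.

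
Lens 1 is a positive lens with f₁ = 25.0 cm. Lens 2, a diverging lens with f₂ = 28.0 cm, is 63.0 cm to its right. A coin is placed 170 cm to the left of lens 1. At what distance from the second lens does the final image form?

15.3 cm

Lens 1: 1/d_i1 = 1/f₁ − 1/d_o1 = 1/(25.0) − 1/(170) = 0.03412, so d_i1 = 29.31 cm.
The intermediate image is 29.31 cm to the right of lens 1, which is 63.0 − (29.31) = 33.69 cm to the left of lens 2, so d_o2 = +33.69 cm.
Lens 2 is diverging, so f₂ = −28.0 cm.
Lens 2: 1/d_i2 = 1/f₂ − 1/d_o2 = 1/(-28.0) − 1/(33.69) = -0.06540, so d_i2 = -15.3 cm.
The final image is virtual, 15.3 cm to the left of lens 2 (overall magnification ≈ -0.078).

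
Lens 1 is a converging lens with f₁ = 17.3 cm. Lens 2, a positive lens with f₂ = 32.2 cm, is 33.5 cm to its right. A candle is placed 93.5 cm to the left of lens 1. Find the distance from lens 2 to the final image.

Lens 1: 1/d_i1 = 1/f₁ − 1/d_o1 = 1/(17.3) − 1/(93.5) = 0.04711, so d_i1 = 21.23 cm.
The intermediate image is 21.23 cm to the right of lens 1, which is 33.5 − (21.23) = 12.27 cm to the left of lens 2, so d_o2 = +12.27 cm.
Lens 2: 1/d_i2 = 1/f₂ − 1/d_o2 = 1/(32.2) − 1/(12.27) = -0.05044, so d_i2 = -19.8 cm.
The final image is virtual, 19.8 cm to the left of lens 2 (overall magnification ≈ -0.37).

19.8 cm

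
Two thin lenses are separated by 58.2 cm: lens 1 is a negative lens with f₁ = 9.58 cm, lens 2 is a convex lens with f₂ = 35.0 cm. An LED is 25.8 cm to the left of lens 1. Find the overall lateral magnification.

f₁ = −9.58 cm (diverging).
Lens 1: 1/d_i1 = 1/(-9.58) − 1/(25.8) = -0.1431, so d_i1 = -6.986 cm; m₁ = −d_i1/d_o1 = +0.2708.
d_o2 = 58.2 − (-6.986) = 65.19 cm.
Lens 2: 1/d_i2 = 1/(35.0) − 1/(65.19) = 0.01323, so d_i2 = 75.58 cm; m₂ = −d_i2/d_o2 = -1.159.
m = m₁·m₂ = (+0.2708)(-1.159) = -0.314.

m = -0.314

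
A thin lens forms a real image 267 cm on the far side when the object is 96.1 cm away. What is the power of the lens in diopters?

P = +1.42 D

d_i = +267 cm.
1/f = 1/d_o + 1/d_i = 1/(96.1) + 1/(267) = 0.01415 cm⁻¹.
f = 70.67 cm = 0.7067 m, so P = 1/f = +1.42 D.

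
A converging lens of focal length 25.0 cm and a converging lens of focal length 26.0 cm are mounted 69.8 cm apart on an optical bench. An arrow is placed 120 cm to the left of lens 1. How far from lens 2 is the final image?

Lens 1: 1/d_i1 = 1/f₁ − 1/d_o1 = 1/(25.0) − 1/(120) = 0.03167, so d_i1 = 31.58 cm.
The intermediate image is 31.58 cm to the right of lens 1, which is 69.8 − (31.58) = 38.22 cm to the left of lens 2, so d_o2 = +38.22 cm.
Lens 2: 1/d_i2 = 1/f₂ − 1/d_o2 = 1/(26.0) − 1/(38.22) = 0.01230, so d_i2 = 81.3 cm.
The final image is real, 81.3 cm to the right of lens 2 (overall magnification ≈ 0.56).

81.3 cm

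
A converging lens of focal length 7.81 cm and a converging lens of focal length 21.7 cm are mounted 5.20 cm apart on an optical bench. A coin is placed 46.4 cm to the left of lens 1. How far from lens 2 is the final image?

3.51 cm

Lens 1: 1/d_i1 = 1/f₁ − 1/d_o1 = 1/(7.81) − 1/(46.4) = 0.1065, so d_i1 = 9.391 cm.
The intermediate image is 9.391 cm to the right of lens 1, which lies 4.191 cm to the right of lens 2 — a virtual object — so d_o2 = −4.191 cm.
Lens 2: 1/d_i2 = 1/f₂ − 1/d_o2 = 1/(21.7) − 1/(-4.191) = 0.2847, so d_i2 = 3.51 cm.
The final image is real, 3.51 cm to the right of lens 2 (overall magnification ≈ -0.17).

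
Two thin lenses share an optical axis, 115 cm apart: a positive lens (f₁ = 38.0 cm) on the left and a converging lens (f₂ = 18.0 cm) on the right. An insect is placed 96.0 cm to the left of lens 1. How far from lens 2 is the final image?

Lens 1: 1/d_i1 = 1/f₁ − 1/d_o1 = 1/(38.0) − 1/(96.0) = 0.01590, so d_i1 = 62.90 cm.
The intermediate image is 62.90 cm to the right of lens 1, which is 115 − (62.90) = 52.10 cm to the left of lens 2, so d_o2 = +52.10 cm.
Lens 2: 1/d_i2 = 1/f₂ − 1/d_o2 = 1/(18.0) − 1/(52.10) = 0.03636, so d_i2 = 27.5 cm.
The final image is real, 27.5 cm to the right of lens 2 (overall magnification ≈ 0.35).

27.5 cm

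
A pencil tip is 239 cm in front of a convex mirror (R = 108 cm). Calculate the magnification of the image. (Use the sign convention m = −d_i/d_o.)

m = +0.184

f = R/2 = 108/2 = 54.00 cm; for a convex mirror, f = -54.00 cm.
1/d_i = 1/f − 1/d_o = 1/(-54.00) − 1/(239) = -0.02270, so d_i = -44.05 cm.
m = −d_i/d_o = −(-44.05)/(239) = +0.184.
The image is virtual, upright and reduced, behind the mirror.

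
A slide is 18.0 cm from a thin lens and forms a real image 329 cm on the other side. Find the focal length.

Real image ⇒ d_i = +329 cm.
1/f = 1/d_o + 1/d_i = 1/(18.0) + 1/(329) = 0.05860, so f = 17.1 cm.
Since f is positive, the thin lens is converging.

f = 17.1 cm (converging)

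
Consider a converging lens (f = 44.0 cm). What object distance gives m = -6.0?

m = −d_i/d_o ⇒ d_i = −m·d_o.
1/f = 1/d_o + 1/d_i = 1/d_o − 1/(m·d_o) = (1 − 1/m)/d_o, so d_o = f(1 − 1/m) = (44.00)(1 − 1/(-6.0)) = 51.3 cm.

51.3 cm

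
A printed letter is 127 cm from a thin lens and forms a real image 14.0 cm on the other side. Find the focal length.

Real image ⇒ d_i = +14.0 cm.
1/f = 1/d_o + 1/d_i = 1/(127) + 1/(14.0) = 0.07930, so f = 12.6 cm.
Since f is positive, the thin lens is converging.

f = 12.6 cm (converging)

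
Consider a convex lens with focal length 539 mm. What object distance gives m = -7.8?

m = −d_i/d_o ⇒ d_i = −m·d_o.
1/f = 1/d_o + 1/d_i = 1/d_o − 1/(m·d_o) = (1 − 1/m)/d_o, so d_o = f(1 − 1/m) = (539.0)(1 − 1/(-7.8)) = 608 mm.

608 mm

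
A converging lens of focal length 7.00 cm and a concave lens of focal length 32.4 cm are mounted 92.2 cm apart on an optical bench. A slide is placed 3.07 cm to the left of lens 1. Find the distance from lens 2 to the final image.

Lens 1: 1/d_i1 = 1/f₁ − 1/d_o1 = 1/(7.00) − 1/(3.07) = -0.1829, so d_i1 = -5.468 cm.
The intermediate image is 5.468 cm to the left of lens 1 (virtual), which is 92.2 − (-5.468) = 97.67 cm to the left of lens 2, so d_o2 = +97.67 cm.
Lens 2 is diverging, so f₂ = −32.4 cm.
Lens 2: 1/d_i2 = 1/f₂ − 1/d_o2 = 1/(-32.4) − 1/(97.67) = -0.04110, so d_i2 = -24.3 cm.
The final image is virtual, 24.3 cm to the left of lens 2 (overall magnification ≈ 0.44).

24.3 cm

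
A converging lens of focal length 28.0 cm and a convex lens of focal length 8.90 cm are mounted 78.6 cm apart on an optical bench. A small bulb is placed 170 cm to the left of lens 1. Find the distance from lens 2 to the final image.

Lens 1: 1/d_i1 = 1/f₁ − 1/d_o1 = 1/(28.0) − 1/(170) = 0.02983, so d_i1 = 33.52 cm.
The intermediate image is 33.52 cm to the right of lens 1, which is 78.6 − (33.52) = 45.08 cm to the left of lens 2, so d_o2 = +45.08 cm.
Lens 2: 1/d_i2 = 1/f₂ − 1/d_o2 = 1/(8.90) − 1/(45.08) = 0.09018, so d_i2 = 11.1 cm.
The final image is real, 11.1 cm to the right of lens 2 (overall magnification ≈ 0.049).

11.1 cm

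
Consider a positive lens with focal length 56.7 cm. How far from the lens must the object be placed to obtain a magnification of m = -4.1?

m = −d_i/d_o ⇒ d_i = −m·d_o.
1/f = 1/d_o + 1/d_i = 1/d_o − 1/(m·d_o) = (1 − 1/m)/d_o, so d_o = f(1 − 1/m) = (56.70)(1 − 1/(-4.1)) = 70.5 cm.

70.5 cm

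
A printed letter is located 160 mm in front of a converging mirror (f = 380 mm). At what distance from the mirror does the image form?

276 mm

Mirror equation: 1/d_i = 1/f − 1/d_o = 1/(380.0) − 1/(160) = 0.002632 − 0.006250 = -0.003618, so d_i = -276 mm.
The image is virtual, upright and enlarged, behind the mirror.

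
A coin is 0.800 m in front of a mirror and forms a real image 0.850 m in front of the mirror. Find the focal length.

f = 0.412 m (concave)

Real image ⇒ d_i = +0.850 m.
1/f = 1/d_o + 1/d_i = 1/(0.800) + 1/(0.850) = 2.426, so f = 0.412 m.
Since f is positive, the mirror is concave.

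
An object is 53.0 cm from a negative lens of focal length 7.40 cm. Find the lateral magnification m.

m = +0.123

For a negative lens, f = -7.40 cm.
1/d_i = 1/f − 1/d_o = 1/(-7.400) − 1/(53.0) = -0.1540, so d_i = -6.493 cm.
m = −d_i/d_o = −(-6.493)/(53.0) = +0.123.
The image is virtual, upright and reduced, on the same side as the object.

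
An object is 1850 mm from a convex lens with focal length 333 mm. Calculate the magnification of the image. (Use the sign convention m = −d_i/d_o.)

1/d_i = 1/f − 1/d_o = 1/(333.0) − 1/(1850) = 0.002462, so d_i = 406.1 mm.
m = −d_i/d_o = −(406.1)/(1850) = -0.220.
The image is real, inverted and reduced, on the far side of the lens.

m = -0.220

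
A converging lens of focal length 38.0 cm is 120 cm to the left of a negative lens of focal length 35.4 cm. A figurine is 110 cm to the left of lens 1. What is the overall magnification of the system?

Lens 1: 1/d_i1 = 1/(38.0) − 1/(110) = 0.01722, so d_i1 = 58.06 cm; m₁ = −d_i1/d_o1 = -0.5278.
d_o2 = 120 − (58.06) = 61.94 cm.
f₂ = −35.4 cm (diverging).
Lens 2: 1/d_i2 = 1/(-35.4) − 1/(61.94) = -0.04439, so d_i2 = -22.53 cm; m₂ = −d_i2/d_o2 = +0.3637.
m = m₁·m₂ = (-0.5278)(+0.3637) = -0.192.

m = -0.192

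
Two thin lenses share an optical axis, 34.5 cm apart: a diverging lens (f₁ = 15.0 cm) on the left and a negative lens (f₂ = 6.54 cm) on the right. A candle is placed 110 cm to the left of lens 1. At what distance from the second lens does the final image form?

5.75 cm

Lens 1 is diverging, so f₁ = −15.0 cm.
Lens 1: 1/d_i1 = 1/f₁ − 1/d_o1 = 1/(-15.0) − 1/(110) = -0.07576, so d_i1 = -13.20 cm.
The intermediate image is 13.20 cm to the left of lens 1 (virtual), which is 34.5 − (-13.20) = 47.70 cm to the left of lens 2, so d_o2 = +47.70 cm.
Lens 2 is diverging, so f₂ = −6.54 cm.
Lens 2: 1/d_i2 = 1/f₂ − 1/d_o2 = 1/(-6.54) − 1/(47.70) = -0.1739, so d_i2 = -5.75 cm.
The final image is virtual, 5.75 cm to the left of lens 2 (overall magnification ≈ 0.014).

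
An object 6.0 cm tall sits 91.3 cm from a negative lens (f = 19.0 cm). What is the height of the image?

For a negative lens, f = -19.0 cm.
1/d_i = 1/f − 1/d_o = 1/(-19.00) − 1/(91.3) = -0.06358, so d_i = -15.73 cm.
m = −d_i/d_o = +0.1723.
|h_i| = |m|·h_o = 0.1723 × 6.0 = 1.03 cm. The image is virtual, upright and reduced, on the same side as the object.

1.03 cm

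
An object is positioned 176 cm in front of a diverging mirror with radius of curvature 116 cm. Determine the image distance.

f = R/2 = 116/2 = 58.00 cm; for a diverging mirror, f = -58.00 cm.
Mirror equation: 1/d_i = 1/f − 1/d_o = 1/(-58.00) − 1/(176) = -0.01724 − 0.005682 = -0.02292, so d_i = -43.6 cm.
The image is virtual, upright and reduced, behind the mirror.

43.6 cm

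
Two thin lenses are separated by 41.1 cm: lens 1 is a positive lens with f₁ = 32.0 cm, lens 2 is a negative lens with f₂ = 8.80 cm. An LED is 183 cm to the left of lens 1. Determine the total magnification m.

Lens 1: 1/d_i1 = 1/(32.0) − 1/(183) = 0.02579, so d_i1 = 38.78 cm; m₁ = −d_i1/d_o1 = -0.2119.
d_o2 = 41.1 − (38.78) = 2.320 cm.
f₂ = −8.80 cm (diverging).
Lens 2: 1/d_i2 = 1/(-8.80) − 1/(2.320) = -0.5447, so d_i2 = -1.836 cm; m₂ = −d_i2/d_o2 = +0.7914.
m = m₁·m₂ = (-0.2119)(+0.7914) = -0.168.

m = -0.168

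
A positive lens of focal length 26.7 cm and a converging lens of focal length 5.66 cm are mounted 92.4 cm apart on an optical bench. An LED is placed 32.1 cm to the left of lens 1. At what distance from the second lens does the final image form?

Lens 1: 1/d_i1 = 1/f₁ − 1/d_o1 = 1/(26.7) − 1/(32.1) = 0.006301, so d_i1 = 158.7 cm.
The intermediate image is 158.7 cm to the right of lens 1, which lies 66.30 cm to the right of lens 2 — a virtual object — so d_o2 = −66.30 cm.
Lens 2: 1/d_i2 = 1/f₂ − 1/d_o2 = 1/(5.66) − 1/(-66.30) = 0.1918, so d_i2 = 5.21 cm.
The final image is real, 5.21 cm to the right of lens 2 (overall magnification ≈ -0.39).

5.21 cm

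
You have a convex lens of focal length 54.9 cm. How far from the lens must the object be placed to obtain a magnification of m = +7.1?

47.2 cm

m = −d_i/d_o ⇒ d_i = −m·d_o.
1/f = 1/d_o + 1/d_i = 1/d_o − 1/(m·d_o) = (1 − 1/m)/d_o, so d_o = f(1 − 1/m) = (54.90)(1 − 1/(+7.1)) = 47.2 cm.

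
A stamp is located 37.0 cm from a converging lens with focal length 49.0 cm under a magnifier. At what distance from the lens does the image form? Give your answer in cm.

151 cm

Thin-lens equation: 1/v = 1/f − 1/u = 1/(49.00) − 1/(37.0) = 0.02041 − 0.02703 = -0.006619, so v = -151 cm.
The image is virtual, upright and enlarged, on the same side as the object.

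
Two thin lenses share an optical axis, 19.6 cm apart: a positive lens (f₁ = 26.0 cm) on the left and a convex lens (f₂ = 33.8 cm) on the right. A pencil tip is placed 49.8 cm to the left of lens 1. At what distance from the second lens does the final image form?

17.1 cm

Lens 1: 1/d_i1 = 1/f₁ − 1/d_o1 = 1/(26.0) − 1/(49.8) = 0.01838, so d_i1 = 54.40 cm.
The intermediate image is 54.40 cm to the right of lens 1, which lies 34.80 cm to the right of lens 2 — a virtual object — so d_o2 = −34.80 cm.
Lens 2: 1/d_i2 = 1/f₂ − 1/d_o2 = 1/(33.8) − 1/(-34.80) = 0.05832, so d_i2 = 17.1 cm.
The final image is real, 17.1 cm to the right of lens 2 (overall magnification ≈ -0.54).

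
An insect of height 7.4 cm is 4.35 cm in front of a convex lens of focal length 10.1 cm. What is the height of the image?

1/d_i = 1/f − 1/d_o = 1/(10.10) − 1/(4.35) = -0.1309, so d_i = -7.641 cm.
m = −d_i/d_o = +1.757.
|h_i| = |m|·h_o = 1.757 × 7.4 = 13.0 cm. The image is virtual, upright and enlarged, on the same side as the object.

13.0 cm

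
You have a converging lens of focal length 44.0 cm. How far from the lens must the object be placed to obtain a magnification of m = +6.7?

m = −d_i/d_o ⇒ d_i = −m·d_o.
1/f = 1/d_o + 1/d_i = 1/d_o − 1/(m·d_o) = (1 − 1/m)/d_o, so d_o = f(1 − 1/m) = (44.00)(1 − 1/(+6.7)) = 37.4 cm.

37.4 cm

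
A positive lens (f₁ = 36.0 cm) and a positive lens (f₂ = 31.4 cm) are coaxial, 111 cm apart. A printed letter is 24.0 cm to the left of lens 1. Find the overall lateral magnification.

m = -0.621

Lens 1: 1/d_i1 = 1/(36.0) − 1/(24.0) = -0.01389, so d_i1 = -72.00 cm; m₁ = −d_i1/d_o1 = +3.000.
d_o2 = 111 − (-72.00) = 183.0 cm.
Lens 2: 1/d_i2 = 1/(31.4) − 1/(183.0) = 0.02638, so d_i2 = 37.90 cm; m₂ = −d_i2/d_o2 = -0.2071.
m = m₁·m₂ = (+3.000)(-0.2071) = -0.621.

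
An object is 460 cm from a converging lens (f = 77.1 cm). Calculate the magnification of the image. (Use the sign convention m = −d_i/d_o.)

m = -0.201

1/d_i = 1/f − 1/d_o = 1/(77.10) − 1/(460) = 0.01080, so d_i = 92.62 cm.
m = −d_i/d_o = −(92.62)/(460) = -0.201.
The image is real, inverted and reduced, on the far side of the lens.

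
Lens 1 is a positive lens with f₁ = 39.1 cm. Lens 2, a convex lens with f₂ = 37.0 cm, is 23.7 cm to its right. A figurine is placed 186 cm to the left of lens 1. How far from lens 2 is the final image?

15.2 cm

Lens 1: 1/d_i1 = 1/f₁ − 1/d_o1 = 1/(39.1) − 1/(186) = 0.02020, so d_i1 = 49.51 cm.
The intermediate image is 49.51 cm to the right of lens 1, which lies 25.81 cm to the right of lens 2 — a virtual object — so d_o2 = −25.81 cm.
Lens 2: 1/d_i2 = 1/f₂ − 1/d_o2 = 1/(37.0) − 1/(-25.81) = 0.06577, so d_i2 = 15.2 cm.
The final image is real, 15.2 cm to the right of lens 2 (overall magnification ≈ -0.16).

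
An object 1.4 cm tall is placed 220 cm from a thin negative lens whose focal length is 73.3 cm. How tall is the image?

For a negative lens, f = -73.3 cm.
1/d_i = 1/f − 1/d_o = 1/(-73.30) − 1/(220) = -0.01819, so d_i = -54.98 cm.
m = −d_i/d_o = +0.2499.
|h_i| = |m|·h_o = 0.2499 × 1.4 = 0.350 cm. The image is virtual, upright and reduced, on the same side as the object.

0.350 cm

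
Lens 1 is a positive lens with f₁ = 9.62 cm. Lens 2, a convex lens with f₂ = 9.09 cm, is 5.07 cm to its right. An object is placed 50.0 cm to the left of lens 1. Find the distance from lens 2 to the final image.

Lens 1: 1/d_i1 = 1/f₁ − 1/d_o1 = 1/(9.62) − 1/(50.0) = 0.08395, so d_i1 = 11.91 cm.
The intermediate image is 11.91 cm to the right of lens 1, which lies 6.840 cm to the right of lens 2 — a virtual object — so d_o2 = −6.840 cm.
Lens 2: 1/d_i2 = 1/f₂ − 1/d_o2 = 1/(9.09) − 1/(-6.840) = 0.2562, so d_i2 = 3.90 cm.
The final image is real, 3.90 cm to the right of lens 2 (overall magnification ≈ -0.14).

3.90 cm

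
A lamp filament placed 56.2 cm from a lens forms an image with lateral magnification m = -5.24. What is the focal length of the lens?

m = −d_i/d_o ⇒ d_i = −m·d_o = −(-5.24)·(56.2) = 294.5 cm.
1/f = 1/d_o + 1/d_i = 1/(56.2) + 1/(294.5) = 0.02119, so f = 47.2 cm.
Since f is positive, the lens is converging.

f = 47.2 cm (converging)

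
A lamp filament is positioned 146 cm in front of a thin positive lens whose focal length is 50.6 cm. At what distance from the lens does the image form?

Lens equation: 1/v = 1/f − 1/u = 1/(50.60) − 1/(146) = 0.01976 − 0.006849 = 0.01291, so v = 77.4 cm.
The image is real, inverted and reduced, on the far side of the lens.

77.4 cm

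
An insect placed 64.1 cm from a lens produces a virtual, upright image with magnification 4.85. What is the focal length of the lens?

f = 80.7 cm (converging)

m = −d_i/d_o ⇒ d_i = −m·d_o = −(+4.85)·(64.1) = -310.9 cm.
1/f = 1/d_o + 1/d_i = 1/(64.1) + 1/(-310.9) = 0.01238, so f = 80.7 cm.
Since f is positive, the lens is converging.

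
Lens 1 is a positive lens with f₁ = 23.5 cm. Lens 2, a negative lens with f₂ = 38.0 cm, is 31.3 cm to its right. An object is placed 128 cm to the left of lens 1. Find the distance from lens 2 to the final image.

Lens 1: 1/d_i1 = 1/f₁ − 1/d_o1 = 1/(23.5) − 1/(128) = 0.03474, so d_i1 = 28.78 cm.
The intermediate image is 28.78 cm to the right of lens 1, which is 31.3 − (28.78) = 2.520 cm to the left of lens 2, so d_o2 = +2.520 cm.
Lens 2 is diverging, so f₂ = −38.0 cm.
Lens 2: 1/d_i2 = 1/f₂ − 1/d_o2 = 1/(-38.0) − 1/(2.520) = -0.4231, so d_i2 = -2.36 cm.
The final image is virtual, 2.36 cm to the left of lens 2 (overall magnification ≈ -0.21).

2.36 cm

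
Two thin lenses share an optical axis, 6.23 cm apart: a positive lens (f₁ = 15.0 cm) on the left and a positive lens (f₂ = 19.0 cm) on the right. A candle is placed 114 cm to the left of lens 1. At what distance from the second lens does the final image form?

Lens 1: 1/d_i1 = 1/f₁ − 1/d_o1 = 1/(15.0) − 1/(114) = 0.05789, so d_i1 = 17.27 cm.
The intermediate image is 17.27 cm to the right of lens 1, which lies 11.04 cm to the right of lens 2 — a virtual object — so d_o2 = −11.04 cm.
Lens 2: 1/d_i2 = 1/f₂ − 1/d_o2 = 1/(19.0) − 1/(-11.04) = 0.1432, so d_i2 = 6.98 cm.
The final image is real, 6.98 cm to the right of lens 2 (overall magnification ≈ -0.096).

6.98 cm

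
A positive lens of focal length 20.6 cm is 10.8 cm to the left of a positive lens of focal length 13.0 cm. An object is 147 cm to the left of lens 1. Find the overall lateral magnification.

Lens 1: 1/d_i1 = 1/(20.6) − 1/(147) = 0.04174, so d_i1 = 23.96 cm; m₁ = −d_i1/d_o1 = -0.1630.
d_o2 = 10.8 − (23.96) = -13.16 cm (virtual object).
Lens 2: 1/d_i2 = 1/(13.0) − 1/(-13.16) = 0.1529, so d_i2 = 6.540 cm; m₂ = −d_i2/d_o2 = +0.4969.
m = m₁·m₂ = (-0.1630)(+0.4969) = -0.0810.

m = -0.0810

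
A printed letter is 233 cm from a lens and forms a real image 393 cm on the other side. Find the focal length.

f = 146 cm (converging)

Real image ⇒ d_i = +393 cm.
1/f = 1/d_o + 1/d_i = 1/(233) + 1/(393) = 0.006836, so f = 146 cm.
Since f is positive, the lens is converging.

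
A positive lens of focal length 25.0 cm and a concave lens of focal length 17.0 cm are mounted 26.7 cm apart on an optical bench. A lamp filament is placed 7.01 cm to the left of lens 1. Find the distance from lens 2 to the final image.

11.6 cm

Lens 1: 1/d_i1 = 1/f₁ − 1/d_o1 = 1/(25.0) − 1/(7.01) = -0.1027, so d_i1 = -9.742 cm.
The intermediate image is 9.742 cm to the left of lens 1 (virtual), which is 26.7 − (-9.742) = 36.44 cm to the left of lens 2, so d_o2 = +36.44 cm.
Lens 2 is diverging, so f₂ = −17.0 cm.
Lens 2: 1/d_i2 = 1/f₂ − 1/d_o2 = 1/(-17.0) − 1/(36.44) = -0.08627, so d_i2 = -11.6 cm.
The final image is virtual, 11.6 cm to the left of lens 2 (overall magnification ≈ 0.44).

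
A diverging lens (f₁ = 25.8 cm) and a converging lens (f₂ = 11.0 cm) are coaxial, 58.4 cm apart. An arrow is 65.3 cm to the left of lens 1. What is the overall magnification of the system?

m = -0.0473

f₁ = −25.8 cm (diverging).
Lens 1: 1/d_i1 = 1/(-25.8) − 1/(65.3) = -0.05407, so d_i1 = -18.49 cm; m₁ = −d_i1/d_o1 = +0.2832.
d_o2 = 58.4 − (-18.49) = 76.89 cm.
Lens 2: 1/d_i2 = 1/(11.0) − 1/(76.89) = 0.07790, so d_i2 = 12.84 cm; m₂ = −d_i2/d_o2 = -0.1669.
m = m₁·m₂ = (+0.2832)(-0.1669) = -0.0473.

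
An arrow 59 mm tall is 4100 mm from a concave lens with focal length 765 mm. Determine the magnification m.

For a concave lens, f = -765 mm.
1/d_i = 1/f − 1/d_o = 1/(-765.0) − 1/(4100) = -0.001551, so d_i = -644.7 mm.
m = −d_i/d_o = −(-644.7)/(4100) = +0.157.
The image is virtual, upright and reduced, on the same side as the object.

m = +0.157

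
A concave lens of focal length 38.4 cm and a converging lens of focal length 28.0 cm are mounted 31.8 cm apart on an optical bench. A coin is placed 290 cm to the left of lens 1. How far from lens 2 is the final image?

48.8 cm

Lens 1 is diverging, so f₁ = −38.4 cm.
Lens 1: 1/d_i1 = 1/f₁ − 1/d_o1 = 1/(-38.4) − 1/(290) = -0.02949, so d_i1 = -33.91 cm.
The intermediate image is 33.91 cm to the left of lens 1 (virtual), which is 31.8 − (-33.91) = 65.71 cm to the left of lens 2, so d_o2 = +65.71 cm.
Lens 2: 1/d_i2 = 1/f₂ − 1/d_o2 = 1/(28.0) − 1/(65.71) = 0.02050, so d_i2 = 48.8 cm.
The final image is real, 48.8 cm to the right of lens 2 (overall magnification ≈ -0.087).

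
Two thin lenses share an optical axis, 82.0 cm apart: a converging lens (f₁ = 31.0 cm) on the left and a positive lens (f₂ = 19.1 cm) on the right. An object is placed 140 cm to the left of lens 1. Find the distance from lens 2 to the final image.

34.9 cm

Lens 1: 1/d_i1 = 1/f₁ − 1/d_o1 = 1/(31.0) − 1/(140) = 0.02512, so d_i1 = 39.82 cm.
The intermediate image is 39.82 cm to the right of lens 1, which is 82.0 − (39.82) = 42.18 cm to the left of lens 2, so d_o2 = +42.18 cm.
Lens 2: 1/d_i2 = 1/f₂ − 1/d_o2 = 1/(19.1) − 1/(42.18) = 0.02865, so d_i2 = 34.9 cm.
The final image is real, 34.9 cm to the right of lens 2 (overall magnification ≈ 0.24).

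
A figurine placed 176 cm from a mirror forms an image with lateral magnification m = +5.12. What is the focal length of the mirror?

m = −d_i/d_o ⇒ d_i = −m·d_o = −(+5.12)·(176) = -901.1 cm.
1/f = 1/d_o + 1/d_i = 1/(176) + 1/(-901.1) = 0.004572, so f = 219 cm.
Since f is positive, the mirror is concave.

f = 219 cm (concave)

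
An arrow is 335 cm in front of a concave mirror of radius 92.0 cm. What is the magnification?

f = R/2 = 92.0/2 = 46.00 cm.
1/d_i = 1/f − 1/d_o = 1/(46.00) − 1/(335) = 0.01875, so d_i = 53.32 cm.
m = −d_i/d_o = −(53.32)/(335) = -0.159.
The image is real, inverted and reduced, in front of the mirror.

m = -0.159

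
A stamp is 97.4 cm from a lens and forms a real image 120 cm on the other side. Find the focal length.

f = 53.8 cm (converging)

Real image ⇒ d_i = +120 cm.
1/f = 1/d_o + 1/d_i = 1/(97.4) + 1/(120) = 0.01860, so f = 53.8 cm.
Since f is positive, the lens is converging.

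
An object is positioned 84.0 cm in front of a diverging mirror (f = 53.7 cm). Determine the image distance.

For a diverging mirror, f = -53.7 cm.
Mirror equation: 1/s_i = 1/f − 1/s_o = 1/(-53.70) − 1/(84.0) = -0.01862 − 0.01190 = -0.03053, so s_i = -32.8 cm.
The image is virtual, upright and reduced, behind the mirror.

32.8 cm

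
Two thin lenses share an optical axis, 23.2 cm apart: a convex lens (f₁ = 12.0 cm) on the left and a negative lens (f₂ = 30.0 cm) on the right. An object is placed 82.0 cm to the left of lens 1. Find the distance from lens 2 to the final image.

7.01 cm

Lens 1: 1/d_i1 = 1/f₁ − 1/d_o1 = 1/(12.0) − 1/(82.0) = 0.07114, so d_i1 = 14.06 cm.
The intermediate image is 14.06 cm to the right of lens 1, which is 23.2 − (14.06) = 9.140 cm to the left of lens 2, so d_o2 = +9.140 cm.
Lens 2 is diverging, so f₂ = −30.0 cm.
Lens 2: 1/d_i2 = 1/f₂ − 1/d_o2 = 1/(-30.0) − 1/(9.140) = -0.1427, so d_i2 = -7.01 cm.
The final image is virtual, 7.01 cm to the left of lens 2 (overall magnification ≈ -0.13).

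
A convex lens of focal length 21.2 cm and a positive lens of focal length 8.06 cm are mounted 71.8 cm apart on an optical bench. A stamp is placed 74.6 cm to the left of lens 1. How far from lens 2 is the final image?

9.96 cm

Lens 1: 1/d_i1 = 1/f₁ − 1/d_o1 = 1/(21.2) − 1/(74.6) = 0.03376, so d_i1 = 29.62 cm.
The intermediate image is 29.62 cm to the right of lens 1, which is 71.8 − (29.62) = 42.18 cm to the left of lens 2, so d_o2 = +42.18 cm.
Lens 2: 1/d_i2 = 1/f₂ − 1/d_o2 = 1/(8.06) − 1/(42.18) = 0.1004, so d_i2 = 9.96 cm.
The final image is real, 9.96 cm to the right of lens 2 (overall magnification ≈ 0.094).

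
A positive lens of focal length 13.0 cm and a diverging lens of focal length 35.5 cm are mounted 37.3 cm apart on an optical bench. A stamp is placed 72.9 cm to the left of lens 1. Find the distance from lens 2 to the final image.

Lens 1: 1/d_i1 = 1/f₁ − 1/d_o1 = 1/(13.0) − 1/(72.9) = 0.06321, so d_i1 = 15.82 cm.
The intermediate image is 15.82 cm to the right of lens 1, which is 37.3 − (15.82) = 21.48 cm to the left of lens 2, so d_o2 = +21.48 cm.
Lens 2 is diverging, so f₂ = −35.5 cm.
Lens 2: 1/d_i2 = 1/f₂ − 1/d_o2 = 1/(-35.5) − 1/(21.48) = -0.07472, so d_i2 = -13.4 cm.
The final image is virtual, 13.4 cm to the left of lens 2 (overall magnification ≈ -0.14).

13.4 cm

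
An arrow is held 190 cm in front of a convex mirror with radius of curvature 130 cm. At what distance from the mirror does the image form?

48.4 cm

f = R/2 = 130/2 = 65.00 cm; for a convex mirror, f = -65.00 cm.
Mirror equation: 1/v = 1/f − 1/u = 1/(-65.00) − 1/(190) = -0.01538 − 0.005263 = -0.02065, so v = -48.4 cm.
The image is virtual, upright and reduced, behind the mirror.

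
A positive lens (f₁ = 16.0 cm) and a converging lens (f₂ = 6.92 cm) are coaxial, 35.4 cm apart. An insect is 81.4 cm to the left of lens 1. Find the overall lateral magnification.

m = +0.198

Lens 1: 1/d_i1 = 1/(16.0) − 1/(81.4) = 0.05021, so d_i1 = 19.91 cm; m₁ = −d_i1/d_o1 = -0.2446.
d_o2 = 35.4 − (19.91) = 15.49 cm.
Lens 2: 1/d_i2 = 1/(6.92) − 1/(15.49) = 0.07995, so d_i2 = 12.51 cm; m₂ = −d_i2/d_o2 = -0.8075.
m = m₁·m₂ = (-0.2446)(-0.8075) = +0.198.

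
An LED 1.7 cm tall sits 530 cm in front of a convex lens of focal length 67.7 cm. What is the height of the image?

1/d_i = 1/f − 1/d_o = 1/(67.70) − 1/(530) = 0.01288, so d_i = 77.61 cm.
m = −d_i/d_o = -0.1464.
|h_i| = |m|·h_o = 0.1464 × 1.7 = 0.249 cm. The image is real, inverted and reduced, on the far side of the lens.

0.249 cm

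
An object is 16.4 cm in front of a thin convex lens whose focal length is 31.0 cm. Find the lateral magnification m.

m = +2.12

1/d_i = 1/f − 1/d_o = 1/(31.00) − 1/(16.4) = -0.02872, so d_i = -34.82 cm.
m = −d_i/d_o = −(-34.82)/(16.4) = +2.12.
The image is virtual, upright and enlarged, on the same side as the object.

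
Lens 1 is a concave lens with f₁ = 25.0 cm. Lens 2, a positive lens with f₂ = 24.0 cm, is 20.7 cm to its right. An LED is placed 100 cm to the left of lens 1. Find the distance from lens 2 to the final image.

Lens 1 is diverging, so f₁ = −25.0 cm.
Lens 1: 1/d_i1 = 1/f₁ − 1/d_o1 = 1/(-25.0) − 1/(100) = -0.05000, so d_i1 = -20.00 cm.
The intermediate image is 20.00 cm to the left of lens 1 (virtual), which is 20.7 − (-20.00) = 40.70 cm to the left of lens 2, so d_o2 = +40.70 cm.
Lens 2: 1/d_i2 = 1/f₂ − 1/d_o2 = 1/(24.0) − 1/(40.70) = 0.01710, so d_i2 = 58.5 cm.
The final image is real, 58.5 cm to the right of lens 2 (overall magnification ≈ -0.29).

58.5 cm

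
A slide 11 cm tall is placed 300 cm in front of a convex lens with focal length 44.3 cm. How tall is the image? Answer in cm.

1/d_i = 1/f − 1/d_o = 1/(44.30) − 1/(300) = 0.01924, so d_i = 51.97 cm.
m = −d_i/d_o = -0.1732.
|h_i| = |m|·h_o = 0.1732 × 11 = 1.91 cm. The image is real, inverted and reduced, on the far side of the lens.

1.91 cm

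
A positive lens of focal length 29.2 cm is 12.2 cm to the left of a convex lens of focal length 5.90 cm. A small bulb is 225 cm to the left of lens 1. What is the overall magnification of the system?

Lens 1: 1/d_i1 = 1/(29.2) − 1/(225) = 0.02980, so d_i1 = 33.55 cm; m₁ = −d_i1/d_o1 = -0.1491.
d_o2 = 12.2 − (33.55) = -21.35 cm (virtual object).
Lens 2: 1/d_i2 = 1/(5.90) − 1/(-21.35) = 0.2163, so d_i2 = 4.623 cm; m₂ = −d_i2/d_o2 = +0.2165.
m = m₁·m₂ = (-0.1491)(+0.2165) = -0.0323.

m = -0.0323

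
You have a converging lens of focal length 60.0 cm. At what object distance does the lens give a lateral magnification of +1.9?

28.4 cm

m = −d_i/d_o ⇒ d_i = −m·d_o.
1/f = 1/d_o + 1/d_i = 1/d_o − 1/(m·d_o) = (1 − 1/m)/d_o, so d_o = f(1 − 1/m) = (60.00)(1 − 1/(+1.9)) = 28.4 cm.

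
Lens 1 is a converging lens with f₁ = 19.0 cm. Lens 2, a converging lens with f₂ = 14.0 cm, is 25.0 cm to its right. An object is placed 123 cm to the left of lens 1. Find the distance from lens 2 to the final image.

Lens 1: 1/d_i1 = 1/f₁ − 1/d_o1 = 1/(19.0) − 1/(123) = 0.04450, so d_i1 = 22.47 cm.
The intermediate image is 22.47 cm to the right of lens 1, which is 25.0 − (22.47) = 2.530 cm to the left of lens 2, so d_o2 = +2.530 cm.
Lens 2: 1/d_i2 = 1/f₂ − 1/d_o2 = 1/(14.0) − 1/(2.530) = -0.3238, so d_i2 = -3.09 cm.
The final image is virtual, 3.09 cm to the left of lens 2 (overall magnification ≈ -0.22).

3.09 cm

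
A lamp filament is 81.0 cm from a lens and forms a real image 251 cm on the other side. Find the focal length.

Real image ⇒ d_i = +251 cm.
1/f = 1/d_o + 1/d_i = 1/(81.0) + 1/(251) = 0.01633, so f = 61.2 cm.
Since f is positive, the lens is converging.

f = 61.2 cm (converging)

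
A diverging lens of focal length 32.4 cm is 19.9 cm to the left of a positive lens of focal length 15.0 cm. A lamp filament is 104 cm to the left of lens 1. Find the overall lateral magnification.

m = -0.120

f₁ = −32.4 cm (diverging).
Lens 1: 1/d_i1 = 1/(-32.4) − 1/(104) = -0.04048, so d_i1 = -24.70 cm; m₁ = −d_i1/d_o1 = +0.2375.
d_o2 = 19.9 − (-24.70) = 44.60 cm.
Lens 2: 1/d_i2 = 1/(15.0) − 1/(44.60) = 0.04425, so d_i2 = 22.60 cm; m₂ = −d_i2/d_o2 = -0.5068.
m = m₁·m₂ = (+0.2375)(-0.5068) = -0.120.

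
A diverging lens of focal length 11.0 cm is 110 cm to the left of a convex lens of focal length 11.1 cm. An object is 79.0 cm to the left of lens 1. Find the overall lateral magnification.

m = -0.0125

f₁ = −11.0 cm (diverging).
Lens 1: 1/d_i1 = 1/(-11.0) − 1/(79.0) = -0.1036, so d_i1 = -9.656 cm; m₁ = −d_i1/d_o1 = +0.1222.
d_o2 = 110 − (-9.656) = 119.7 cm.
Lens 2: 1/d_i2 = 1/(11.1) − 1/(119.7) = 0.08174, so d_i2 = 12.23 cm; m₂ = −d_i2/d_o2 = -0.1022.
m = m₁·m₂ = (+0.1222)(-0.1022) = -0.0125.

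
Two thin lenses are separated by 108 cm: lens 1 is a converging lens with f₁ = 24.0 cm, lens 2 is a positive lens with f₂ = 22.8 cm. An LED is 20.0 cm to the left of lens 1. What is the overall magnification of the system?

Lens 1: 1/d_i1 = 1/(24.0) − 1/(20.0) = -0.008333, so d_i1 = -120.0 cm; m₁ = −d_i1/d_o1 = +6.000.
d_o2 = 108 − (-120.0) = 228.0 cm.
Lens 2: 1/d_i2 = 1/(22.8) − 1/(228.0) = 0.03947, so d_i2 = 25.33 cm; m₂ = −d_i2/d_o2 = -0.1111.
m = m₁·m₂ = (+6.000)(-0.1111) = -0.667.

m = -0.667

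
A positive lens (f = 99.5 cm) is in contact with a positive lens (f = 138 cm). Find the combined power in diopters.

P₁ = 1/f₁ = 1/(0.995 m) = +1.005 D; P₂ = 1/f₂ = 1/(1.38 m) = +0.7246 D.
For thin lenses in contact, P = P₁ + P₂ = (+1.005) + (+0.7246) = +1.73 D.

P = +1.73 D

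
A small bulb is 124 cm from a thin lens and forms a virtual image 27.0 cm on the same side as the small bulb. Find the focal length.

Virtual image ⇒ d_i = −27.0 cm.
1/f = 1/d_o + 1/d_i = 1/(124) + 1/(-27.0) = -0.02897, so f = -34.5 cm.
Since f is negative, the thin lens is diverging.

f = -34.5 cm (diverging)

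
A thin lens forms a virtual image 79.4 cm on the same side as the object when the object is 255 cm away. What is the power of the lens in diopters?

Virtual image ⇒ d_i = −79.4 cm.
1/f = 1/d_o + 1/d_i = 1/(255) + 1/(-79.4) = -0.008673 cm⁻¹.
f = -115.3 cm = -1.153 m, so P = 1/f = -0.867 D.

P = -0.867 D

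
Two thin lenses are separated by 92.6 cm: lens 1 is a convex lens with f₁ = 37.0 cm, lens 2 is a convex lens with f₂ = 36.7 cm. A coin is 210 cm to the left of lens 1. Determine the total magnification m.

m = +0.714

Lens 1: 1/d_i1 = 1/(37.0) − 1/(210) = 0.02227, so d_i1 = 44.91 cm; m₁ = −d_i1/d_o1 = -0.2139.
d_o2 = 92.6 − (44.91) = 47.69 cm.
Lens 2: 1/d_i2 = 1/(36.7) − 1/(47.69) = 0.006279, so d_i2 = 159.3 cm; m₂ = −d_i2/d_o2 = -3.339.
m = m₁·m₂ = (-0.2139)(-3.339) = +0.714.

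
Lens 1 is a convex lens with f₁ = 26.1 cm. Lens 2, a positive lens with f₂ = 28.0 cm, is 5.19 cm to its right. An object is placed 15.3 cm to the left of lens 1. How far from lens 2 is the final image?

Lens 1: 1/d_i1 = 1/f₁ − 1/d_o1 = 1/(26.1) − 1/(15.3) = -0.02705, so d_i1 = -36.98 cm.
The intermediate image is 36.98 cm to the left of lens 1 (virtual), which is 5.19 − (-36.98) = 42.17 cm to the left of lens 2, so d_o2 = +42.17 cm.
Lens 2: 1/d_i2 = 1/f₂ − 1/d_o2 = 1/(28.0) − 1/(42.17) = 0.01200, so d_i2 = 83.3 cm.
The final image is real, 83.3 cm to the right of lens 2 (overall magnification ≈ -4.8).

83.3 cm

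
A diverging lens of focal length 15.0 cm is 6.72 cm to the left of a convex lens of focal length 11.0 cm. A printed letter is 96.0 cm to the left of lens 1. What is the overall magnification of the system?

m = -0.171

f₁ = −15.0 cm (diverging).
Lens 1: 1/d_i1 = 1/(-15.0) − 1/(96.0) = -0.07708, so d_i1 = -12.97 cm; m₁ = −d_i1/d_o1 = +0.1351.
d_o2 = 6.72 − (-12.97) = 19.69 cm.
Lens 2: 1/d_i2 = 1/(11.0) − 1/(19.69) = 0.04012, so d_i2 = 24.92 cm; m₂ = −d_i2/d_o2 = -1.266.
m = m₁·m₂ = (+0.1351)(-1.266) = -0.171.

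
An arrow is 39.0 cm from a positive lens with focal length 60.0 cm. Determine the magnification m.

1/d_i = 1/f − 1/d_o = 1/(60.00) − 1/(39.0) = -0.008974, so d_i = -111.4 cm.
m = −d_i/d_o = −(-111.4)/(39.0) = +2.86.
The image is virtual, upright and enlarged, on the same side as the object.

m = +2.86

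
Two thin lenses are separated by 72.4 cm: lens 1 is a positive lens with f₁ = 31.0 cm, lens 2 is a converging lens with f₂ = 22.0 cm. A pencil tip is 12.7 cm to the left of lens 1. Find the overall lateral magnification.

Lens 1: 1/d_i1 = 1/(31.0) − 1/(12.7) = -0.04648, so d_i1 = -21.51 cm; m₁ = −d_i1/d_o1 = +1.694.
d_o2 = 72.4 − (-21.51) = 93.91 cm.
Lens 2: 1/d_i2 = 1/(22.0) − 1/(93.91) = 0.03481, so d_i2 = 28.73 cm; m₂ = −d_i2/d_o2 = -0.3059.
m = m₁·m₂ = (+1.694)(-0.3059) = -0.518.

m = -0.518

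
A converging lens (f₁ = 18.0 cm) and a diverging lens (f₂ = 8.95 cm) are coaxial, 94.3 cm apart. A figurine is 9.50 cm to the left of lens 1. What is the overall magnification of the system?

Lens 1: 1/d_i1 = 1/(18.0) − 1/(9.50) = -0.04971, so d_i1 = -20.12 cm; m₁ = −d_i1/d_o1 = +2.118.
d_o2 = 94.3 − (-20.12) = 114.4 cm.
f₂ = −8.95 cm (diverging).
Lens 2: 1/d_i2 = 1/(-8.95) − 1/(114.4) = -0.1205, so d_i2 = -8.301 cm; m₂ = −d_i2/d_o2 = +0.07256.
m = m₁·m₂ = (+2.118)(+0.07256) = +0.154.

m = +0.154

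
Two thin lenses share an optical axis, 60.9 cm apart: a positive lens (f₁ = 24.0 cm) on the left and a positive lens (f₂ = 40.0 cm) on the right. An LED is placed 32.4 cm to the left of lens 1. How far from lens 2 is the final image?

Lens 1: 1/d_i1 = 1/f₁ − 1/d_o1 = 1/(24.0) − 1/(32.4) = 0.01080, so d_i1 = 92.57 cm.
The intermediate image is 92.57 cm to the right of lens 1, which lies 31.67 cm to the right of lens 2 — a virtual object — so d_o2 = −31.67 cm.
Lens 2: 1/d_i2 = 1/f₂ − 1/d_o2 = 1/(40.0) − 1/(-31.67) = 0.05658, so d_i2 = 17.7 cm.
The final image is real, 17.7 cm to the right of lens 2 (overall magnification ≈ -1.6).

17.7 cm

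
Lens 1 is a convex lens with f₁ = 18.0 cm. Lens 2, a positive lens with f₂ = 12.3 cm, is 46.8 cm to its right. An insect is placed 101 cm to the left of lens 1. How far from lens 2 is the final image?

Lens 1: 1/d_i1 = 1/f₁ − 1/d_o1 = 1/(18.0) − 1/(101) = 0.04565, so d_i1 = 21.90 cm.
The intermediate image is 21.90 cm to the right of lens 1, which is 46.8 − (21.90) = 24.90 cm to the left of lens 2, so d_o2 = +24.90 cm.
Lens 2: 1/d_i2 = 1/f₂ − 1/d_o2 = 1/(12.3) − 1/(24.90) = 0.04114, so d_i2 = 24.3 cm.
The final image is real, 24.3 cm to the right of lens 2 (overall magnification ≈ 0.21).

24.3 cm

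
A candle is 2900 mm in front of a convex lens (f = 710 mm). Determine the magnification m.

1/d_i = 1/f − 1/d_o = 1/(710.0) − 1/(2900) = 0.001064, so d_i = 940.2 mm.
m = −d_i/d_o = −(940.2)/(2900) = -0.324.
The image is real, inverted and reduced, on the far side of the lens.

m = -0.324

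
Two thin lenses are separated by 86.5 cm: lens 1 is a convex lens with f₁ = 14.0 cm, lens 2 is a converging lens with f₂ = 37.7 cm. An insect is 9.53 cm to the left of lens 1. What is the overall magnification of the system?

m = -1.50

Lens 1: 1/d_i1 = 1/(14.0) − 1/(9.53) = -0.03350, so d_i1 = -29.85 cm; m₁ = −d_i1/d_o1 = +3.132.
d_o2 = 86.5 − (-29.85) = 116.3 cm.
Lens 2: 1/d_i2 = 1/(37.7) − 1/(116.3) = 0.01793, so d_i2 = 55.78 cm; m₂ = −d_i2/d_o2 = -0.4796.
m = m₁·m₂ = (+3.132)(-0.4796) = -1.50.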